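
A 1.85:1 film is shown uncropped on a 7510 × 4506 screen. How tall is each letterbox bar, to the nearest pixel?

223 px

1.85:1 (1.850) > 5:3 (1.667), so the film fills the width.
Content height = 7510 / 1.850 ≈ 4059.46 px.
4506 − 4059.46 = 446.54 px of bars (223.27 each).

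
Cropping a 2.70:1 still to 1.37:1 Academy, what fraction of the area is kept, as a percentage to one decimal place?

50.7%

1.37:1 Academy is narrower than 2.70:1, so the crop keeps the full height and trims the width.
(1.370)/(2.700) ≈ 0.507 of the area survives.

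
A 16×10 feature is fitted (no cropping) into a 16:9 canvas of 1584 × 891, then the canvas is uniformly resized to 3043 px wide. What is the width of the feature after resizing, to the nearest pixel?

2739 px

Fitted into 1584×891, the feature spans the height; its width is 891 × 16/10 ≈ 1425.60 px.
The frame scales by 3043/1584 = 1.9211; 1425.60 × 1.9211 ≈ 2738.70 px.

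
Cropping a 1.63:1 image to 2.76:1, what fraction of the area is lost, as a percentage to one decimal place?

40.9%

2.76:1 is wider than 1.63:1, so the crop keeps the full width and trims the height.
Area ratio = (1.630)/(2.760) = 59.06%; the remaining 40.94% is cropped out.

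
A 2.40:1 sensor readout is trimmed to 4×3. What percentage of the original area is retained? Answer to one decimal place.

Going from 2.40:1 to 4×3 means cutting width while keeping height.
Area ratio = (1.333)/(2.400) = 55.56% retained.

55.6%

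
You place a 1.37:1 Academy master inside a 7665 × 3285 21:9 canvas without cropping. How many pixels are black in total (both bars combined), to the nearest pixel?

10395547 pixels

Since 1.370 < 2.333, the master is height-limited.
Content width = 3285 × 1.370 ≈ 4500.4500 px.
Black = 7665 − 4500.4500 = 3164.5500 px.
Bar area = 3164.5500 × 3285 ≈ 10395547 px.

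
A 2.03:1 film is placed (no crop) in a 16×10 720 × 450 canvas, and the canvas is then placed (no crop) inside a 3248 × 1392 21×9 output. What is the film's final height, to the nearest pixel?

Inside the 720×450 canvas the film is width-limited at 720.00 × 354.68.
16×10 in 3248×1392: fills the height, so the intermediate becomes 2227.20 × 1392.00 — a scale of ×3.0933.
So the film's height is 354.68 × 3.0933 ≈ 1097.14.

1097 px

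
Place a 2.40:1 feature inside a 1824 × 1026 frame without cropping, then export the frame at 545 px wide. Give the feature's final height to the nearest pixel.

227 px

Fitted into 1824×1026, the feature spans the width; its height is 1824 / 2.400 ≈ 760.00 px.
Scaling 1824 → 545 is ×0.2988, so the height becomes 760.00 × 0.2988 ≈ 227.08 px.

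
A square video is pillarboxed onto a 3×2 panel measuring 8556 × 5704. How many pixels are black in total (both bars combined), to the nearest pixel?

Since 1.000 < 1.500, the video is height-limited.
The video is 5704 × 1/1 ≈ 5704.0000 px wide.
8556 − 5704.0000 = 2852.0000 px of bars.
That's 2852.0000 × 5704 ≈ 16267808 black pixels.

16267808 pixels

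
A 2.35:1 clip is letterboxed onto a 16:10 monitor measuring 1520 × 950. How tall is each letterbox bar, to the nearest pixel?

2.35:1 (2.350) > 16:10 (1.600), so the clip fills the width.
Content height = 1520 / 2.350 ≈ 646.81 px.
Black = 950 − 646.81 = 303.19 px, or 151.60 per bar.

152 px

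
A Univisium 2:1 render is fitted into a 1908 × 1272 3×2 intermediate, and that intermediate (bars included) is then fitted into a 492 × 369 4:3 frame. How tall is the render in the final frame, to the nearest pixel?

246 px

First fit — Univisium 2:1 into 1908×1272 spans the width: 1908.00 × 954.00.
3×2 in 492×369: fills the width, so the intermediate becomes 492.00 × 328.00 — a scale of ×0.2579.
Applying the same ×0.2579: 954.00 → 246.00.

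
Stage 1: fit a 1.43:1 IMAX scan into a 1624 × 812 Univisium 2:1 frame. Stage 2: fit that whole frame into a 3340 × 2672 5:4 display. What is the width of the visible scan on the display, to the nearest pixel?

2388 px

Inside the 1624×812 canvas the scan is height-limited at 1161.16 × 812.00.
Univisium 2:1 in 3340×2672: fills the width, so the intermediate becomes 3340.00 × 1670.00 — a scale of ×2.0567.
So the scan's width is 1161.16 × 2.0567 ≈ 2388.10.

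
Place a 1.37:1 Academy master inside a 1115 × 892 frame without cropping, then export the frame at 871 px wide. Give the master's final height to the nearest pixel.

Fitted into 1115×892, the master spans the width; its height is 1115 / 1.370 ≈ 813.87 px.
Resizing to 871 px wide multiplies everything by 0.7812: 813.87 → 635.77 px.

636 px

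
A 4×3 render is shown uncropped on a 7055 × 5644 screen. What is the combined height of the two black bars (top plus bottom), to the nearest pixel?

4×3 is wider than 5:4, so it spans the full width.
That makes the image 5291.25 px tall (7055 × 3/4).
5644 − 5291.25 = 352.75 px of bars.

353 px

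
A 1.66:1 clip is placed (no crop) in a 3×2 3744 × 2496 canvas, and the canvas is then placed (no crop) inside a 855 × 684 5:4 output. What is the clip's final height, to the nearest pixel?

1.66:1 in 3744×2496: fills the width, so the clip is 3744.00 × 2255.42.
3×2 in 855×684: fills the width, so the intermediate becomes 855.00 × 570.00 — a scale of ×0.2284.
Applying the same ×0.2284: 2255.42 → 515.06.

515 px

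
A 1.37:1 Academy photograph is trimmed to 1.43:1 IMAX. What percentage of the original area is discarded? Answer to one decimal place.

The width stays; only height is cut (since 1.43:1 IMAX is wider than 1.37:1 Academy).
(1.370)/(1.430) ≈ 0.958 of the area survives, leaving 4.20% discarded.

4.2%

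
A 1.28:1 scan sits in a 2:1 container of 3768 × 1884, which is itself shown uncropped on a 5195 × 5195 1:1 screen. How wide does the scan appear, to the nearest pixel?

1.28:1 in 3768×1884: fills the height, so the scan is 2411.52 × 1884.00.
The 2:1 canvas is width-limited in 5195×5195, giving 5195.00 × 2597.50; scale factor 1.3787.
So the scan's width is 2411.52 × 1.3787 ≈ 3324.80.

3325 px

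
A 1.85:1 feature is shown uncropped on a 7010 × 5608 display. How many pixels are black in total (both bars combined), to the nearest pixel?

12749864 pixels

1.85:1 is wider than 5:4, so it spans the full width.
That makes the image 3789.1892 px tall (7010 / 1.850).
Leftover height: 5608 − 3789.1892 = 1818.8108 px.
That's 1818.8108 × 7010 ≈ 12749864 black pixels.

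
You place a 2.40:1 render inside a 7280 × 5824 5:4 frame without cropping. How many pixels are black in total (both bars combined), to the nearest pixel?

2.40:1 is wider than 5:4, so it spans the full width.
The render is 7280 / 2.400 ≈ 3033.3333 px tall.
Black = 5824 − 3033.3333 = 2790.6667 px.
Across the 7280-px span: 2790.6667 × 7280 ≈ 20316053 px.

20316053 pixels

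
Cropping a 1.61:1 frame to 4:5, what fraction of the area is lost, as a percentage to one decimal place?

50.3%

4:5 is narrower than 1.61:1, so the crop keeps the full height and trims the width.
(0.800)/(1.610) ≈ 0.497 of the area survives, leaving 50.31% discarded.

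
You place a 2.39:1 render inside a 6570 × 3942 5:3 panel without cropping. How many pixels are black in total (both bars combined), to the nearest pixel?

7838312 pixels

Since 2.390 > 1.667, the render is width-limited.
That makes the image 2748.9540 px tall (6570 / 2.390).
Leftover height: 3942 − 2748.9540 = 1193.0460 px.
That's 1193.0460 × 6570 ≈ 7838312 black pixels.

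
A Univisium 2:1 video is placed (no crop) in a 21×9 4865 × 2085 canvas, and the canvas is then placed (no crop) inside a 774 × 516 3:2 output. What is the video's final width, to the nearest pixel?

663 px

First fit — Univisium 2:1 into 4865×2085 spans the height: 4170.00 × 2085.00.
21×9 in 774×516: fills the width, so the intermediate becomes 774.00 × 331.71 — a scale of ×0.1591.
Applying the same ×0.1591: 4170.00 → 663.43.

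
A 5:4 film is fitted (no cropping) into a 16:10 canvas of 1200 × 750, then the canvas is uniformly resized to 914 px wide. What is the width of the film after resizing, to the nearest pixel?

714 px

At 1200×750 the film is height-limited, so width = 750 × 5/4 ≈ 937.50 px.
Scaling 1200 → 914 is ×0.7617, so the width becomes 937.50 × 0.7617 ≈ 714.06 px.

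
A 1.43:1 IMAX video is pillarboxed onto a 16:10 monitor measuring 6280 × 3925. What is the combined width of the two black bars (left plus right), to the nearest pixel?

667 px

1.43:1 IMAX is narrower than 16:10, so it spans the full height.
That makes the image 5612.75 px wide (3925 × 1.430).
Leftover width: 6280 − 5612.75 = 667.25 px.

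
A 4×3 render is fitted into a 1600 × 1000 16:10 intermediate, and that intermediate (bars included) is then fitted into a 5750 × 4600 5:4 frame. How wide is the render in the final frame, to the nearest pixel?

Inside the 1600×1000 canvas the render is height-limited at 1333.33 × 1000.00.
The 16:10 canvas is width-limited in 5750×4600, giving 5750.00 × 3593.75; scale factor 3.5938.
The render scales with it: width 1333.33 × 3.5938 ≈ 4791.67.

4792 px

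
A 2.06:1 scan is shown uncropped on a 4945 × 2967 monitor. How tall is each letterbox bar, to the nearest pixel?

2.06:1 is wider than 5:3, so it spans the full width.
Content height = 4945 / 2.060 ≈ 2400.49 px.
2967 − 2400.49 = 566.51 px of bars (283.26 each).

283 px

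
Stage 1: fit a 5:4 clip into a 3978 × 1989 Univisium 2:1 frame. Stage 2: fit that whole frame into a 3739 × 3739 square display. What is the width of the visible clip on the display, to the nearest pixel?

2337 px

Inside the 3978×1989 canvas the clip is height-limited at 2486.25 × 1989.00.
Second fit — the Univisium 2:1 canvas into 3739×3739 spans the width: 3739.00 × 1869.50 (×0.9399 from 3978×1989).
Applying the same ×0.9399: 2486.25 → 2336.88.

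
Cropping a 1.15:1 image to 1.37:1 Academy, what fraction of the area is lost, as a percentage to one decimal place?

16.1%

Going from 1.15:1 to 1.37:1 Academy means cutting height while keeping width.
(1.150)/(1.370) ≈ 0.839 of the area survives, leaving 16.06% discarded.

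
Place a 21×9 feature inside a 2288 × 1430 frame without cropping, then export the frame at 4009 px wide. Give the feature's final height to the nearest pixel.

In the 2288×1430 frame the feature fills the width: height = 2288 × 9/21 ≈ 980.57 px.
Scaling 2288 → 4009 is ×1.7522, so the height becomes 980.57 × 1.7522 ≈ 1718.14 px.

1718 px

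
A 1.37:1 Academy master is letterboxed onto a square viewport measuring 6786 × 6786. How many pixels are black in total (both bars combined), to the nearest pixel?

Since 1.370 > 1.000, the master is width-limited.
That makes the image 4953.2847 px tall (6786 / 1.370).
Leftover height: 6786 − 4953.2847 = 1832.7153 px.
That's 1832.7153 × 6786 ≈ 12436806 black pixels.

12436806 pixels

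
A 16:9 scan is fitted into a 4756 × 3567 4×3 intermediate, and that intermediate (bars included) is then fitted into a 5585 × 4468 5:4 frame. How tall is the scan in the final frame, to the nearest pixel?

First fit — 16:9 into 4756×3567 spans the width: 4756.00 × 2675.25.
4×3 in 5585×4468: fills the width, so the intermediate becomes 5585.00 × 4188.75 — a scale of ×1.1743.
So the scan's height is 2675.25 × 1.1743 ≈ 3141.56.

3142 px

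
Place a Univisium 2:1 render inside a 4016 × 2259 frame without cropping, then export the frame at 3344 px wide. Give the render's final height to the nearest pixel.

In the 4016×2259 frame the render fills the width: height = 4016 × 1/2 ≈ 2008.00 px.
The frame scales by 3344/4016 = 0.8327; 2008.00 × 0.8327 ≈ 1672.00 px.

1672 px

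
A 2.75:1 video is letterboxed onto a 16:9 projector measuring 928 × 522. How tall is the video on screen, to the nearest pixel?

337 px

2.75:1 (2.750) > 16:9 (1.778), so the video fills the width.
That makes the image 337.45 px tall (928 / 2.750).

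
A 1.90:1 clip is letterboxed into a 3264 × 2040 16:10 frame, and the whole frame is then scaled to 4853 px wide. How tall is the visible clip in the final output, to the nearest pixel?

2554 px

In the 3264×2040 frame the clip fills the width: height = 3264 / 1.900 ≈ 1717.89 px.
Resizing to 4853 px wide multiplies everything by 1.4868: 1717.89 → 2554.21 px.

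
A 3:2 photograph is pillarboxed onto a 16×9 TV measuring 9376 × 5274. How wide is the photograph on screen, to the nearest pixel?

3:2 (1.500) < 16×9 (1.778), so the photograph fills the height.
The photograph is 5274 × 3/2 ≈ 7911.00 px wide.

7911 px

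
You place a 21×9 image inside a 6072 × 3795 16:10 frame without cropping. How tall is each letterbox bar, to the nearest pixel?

Since 2.333 > 1.600, the image is width-limited.
That makes the image 2602.29 px tall (6072 × 9/21).
Leftover height: 3795 − 2602.29 = 1192.71 px → 596.36 each side.

596 px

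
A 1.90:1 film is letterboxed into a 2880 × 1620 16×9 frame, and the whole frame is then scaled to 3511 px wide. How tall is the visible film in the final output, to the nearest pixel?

1848 px

Fitted into 2880×1620, the film spans the width; its height is 2880 / 1.900 ≈ 1515.79 px.
Resizing to 3511 px wide multiplies everything by 1.2191: 1515.79 → 1847.89 px.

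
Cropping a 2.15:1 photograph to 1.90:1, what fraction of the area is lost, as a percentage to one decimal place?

11.6%

1.90:1 is narrower than 2.15:1, so the crop keeps the full height and trims the width.
Fraction kept = (1.900)/(2.150) ≈ 88.37%, so 11.63% is lost.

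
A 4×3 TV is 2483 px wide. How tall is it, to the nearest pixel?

1862 px

Height = 2483 × 3/4 = 1862.25.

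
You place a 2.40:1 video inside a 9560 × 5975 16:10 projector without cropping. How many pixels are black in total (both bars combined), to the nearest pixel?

19040333 pixels

2.40:1 is wider than 16:10, so it spans the full width.
That makes the image 3983.3333 px tall (9560 / 2.400).
Leftover height: 5975 − 3983.3333 = 1991.6667 px.
Bar area = 1991.6667 × 9560 ≈ 19040333 px.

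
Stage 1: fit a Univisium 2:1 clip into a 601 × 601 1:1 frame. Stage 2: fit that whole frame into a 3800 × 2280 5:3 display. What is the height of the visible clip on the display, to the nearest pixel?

1140 px

Univisium 2:1 in 601×601: fills the width, so the clip is 601.00 × 300.50.
1:1 in 3800×2280: fills the height, so the intermediate becomes 2280.00 × 2280.00 — a scale of ×3.7937.
Applying the same ×3.7937: 300.50 → 1140.00.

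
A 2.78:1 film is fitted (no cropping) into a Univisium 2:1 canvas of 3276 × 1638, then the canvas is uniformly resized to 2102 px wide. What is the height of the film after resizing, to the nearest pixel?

756 px

Fitted into 3276×1638, the film spans the width; its height is 3276 / 2.780 ≈ 1178.42 px.
Scaling 3276 → 2102 is ×0.6416, so the height becomes 1178.42 × 0.6416 ≈ 756.12 px.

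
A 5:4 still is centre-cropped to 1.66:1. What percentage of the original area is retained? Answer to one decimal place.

Going from 5:4 to 1.66:1 means cutting height while keeping width.
Fraction kept = (1.250)/(1.660) ≈ 75.30%.

75.3%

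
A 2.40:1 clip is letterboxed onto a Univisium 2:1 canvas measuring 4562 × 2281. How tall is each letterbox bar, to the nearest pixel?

2.40:1 (2.400) > Univisium 2:1 (2.000), so the clip fills the width.
That makes the image 1900.83 px tall (4562 / 2.400).
2281 − 1900.83 = 380.17 px of bars (190.08 each).

190 px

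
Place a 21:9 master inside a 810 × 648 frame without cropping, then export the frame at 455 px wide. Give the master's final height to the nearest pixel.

In the 810×648 frame the master fills the width: height = 810 × 9/21 ≈ 347.14 px.
Resizing to 455 px wide multiplies everything by 0.5617: 347.14 → 195.00 px.

195 px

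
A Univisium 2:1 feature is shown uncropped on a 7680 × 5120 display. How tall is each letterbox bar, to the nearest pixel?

640 px

Univisium 2:1 is wider than 3×2, so it spans the full width.
The feature is 7680 × 1/2 ≈ 3840.00 px tall.
Black = 5120 − 3840.00 = 1280.00 px, or 640.00 per bar.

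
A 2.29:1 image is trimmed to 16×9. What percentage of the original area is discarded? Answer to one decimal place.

16×9 is narrower than 2.29:1, so the crop keeps the full height and trims the width.
Area ratio = (1.778)/(2.290) = 77.63%; the remaining 22.37% is cropped out.

22.4%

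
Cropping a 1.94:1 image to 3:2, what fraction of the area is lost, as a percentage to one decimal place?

22.7%

Going from 1.94:1 to 3:2 means cutting width while keeping height.
Area ratio = (1.500)/(1.940) = 77.32%; the remaining 22.68% is cropped out.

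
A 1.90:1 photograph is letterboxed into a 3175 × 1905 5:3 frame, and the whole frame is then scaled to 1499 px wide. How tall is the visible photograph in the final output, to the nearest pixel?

789 px

In the 3175×1905 frame the photograph fills the width: height = 3175 / 1.900 ≈ 1671.05 px.
Resizing to 1499 px wide multiplies everything by 0.4721: 1671.05 → 788.95 px.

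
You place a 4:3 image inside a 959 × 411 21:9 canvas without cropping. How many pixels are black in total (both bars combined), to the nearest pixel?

168921 pixels

Since 1.333 < 2.333, the image is height-limited.
The image is 411 × 4/3 ≈ 548.0000 px wide.
959 − 548.0000 = 411.0000 px of bars.
Across the 411-px span: 411.0000 × 411 ≈ 168921 px.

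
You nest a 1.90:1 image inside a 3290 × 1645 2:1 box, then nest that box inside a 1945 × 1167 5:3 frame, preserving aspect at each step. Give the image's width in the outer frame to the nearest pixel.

Inside the 3290×1645 canvas the image is height-limited at 3125.50 × 1645.00.
The 2:1 canvas is width-limited in 1945×1167, giving 1945.00 × 972.50; scale factor 0.5912.
So the image's width is 3125.50 × 0.5912 ≈ 1847.75.

1848 px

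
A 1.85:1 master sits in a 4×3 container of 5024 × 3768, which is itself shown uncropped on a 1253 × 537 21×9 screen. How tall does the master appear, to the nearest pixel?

First fit — 1.85:1 into 5024×3768 spans the width: 5024.00 × 2715.68.
The 4×3 canvas is height-limited in 1253×537, giving 716.00 × 537.00; scale factor 0.1425.
Applying the same ×0.1425: 2715.68 → 387.03.

387 px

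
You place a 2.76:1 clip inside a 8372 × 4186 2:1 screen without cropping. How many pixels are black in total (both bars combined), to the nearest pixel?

9650125 pixels

2.76:1 (2.760) > 2:1 (2.000), so the clip fills the width.
The clip is 8372 / 2.760 ≈ 3033.3333 px tall.
Leftover height: 4186 − 3033.3333 = 1152.6667 px.
Across the 8372-px span: 1152.6667 × 8372 ≈ 9650125 px.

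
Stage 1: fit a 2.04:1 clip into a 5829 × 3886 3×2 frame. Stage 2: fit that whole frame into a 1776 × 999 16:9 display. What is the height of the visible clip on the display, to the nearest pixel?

735 px

First fit — 2.04:1 into 5829×3886 spans the width: 5829.00 × 2857.35.
The 3×2 canvas is height-limited in 1776×999, giving 1498.50 × 999.00; scale factor 0.2571.
The clip scales with it: height 2857.35 × 0.2571 ≈ 734.56.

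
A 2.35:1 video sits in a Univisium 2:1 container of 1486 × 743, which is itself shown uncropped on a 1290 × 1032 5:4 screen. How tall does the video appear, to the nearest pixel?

Inside the 1486×743 canvas the video is width-limited at 1486.00 × 632.34.
Univisium 2:1 in 1290×1032: fills the width, so the intermediate becomes 1290.00 × 645.00 — a scale of ×0.8681.
So the video's height is 632.34 × 0.8681 ≈ 548.94.

549 px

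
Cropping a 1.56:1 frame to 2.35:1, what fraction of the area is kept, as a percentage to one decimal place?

2.35:1 is wider than 1.56:1, so the crop keeps the full width and trims the height.
(1.560)/(2.350) ≈ 0.664 of the area survives.

66.4%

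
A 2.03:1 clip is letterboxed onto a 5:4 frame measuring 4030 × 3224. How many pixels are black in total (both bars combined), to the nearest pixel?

2.03:1 is wider than 5:4, so it spans the full width.
The clip is 4030 / 2.030 ≈ 1985.2217 px tall.
Leftover height: 3224 − 1985.2217 = 1238.7783 px.
That's 1238.7783 × 4030 ≈ 4992277 black pixels.

4992277 pixels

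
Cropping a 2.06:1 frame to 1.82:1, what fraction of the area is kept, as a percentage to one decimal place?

88.3%

The height stays; only width is cut (since 1.82:1 is narrower than 2.06:1).
(1.820)/(2.060) ≈ 0.883 of the area survives.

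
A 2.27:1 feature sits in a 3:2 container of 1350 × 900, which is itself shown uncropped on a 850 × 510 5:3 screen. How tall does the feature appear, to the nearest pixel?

2.27:1 in 1350×900: fills the width, so the feature is 1350.00 × 594.71.
3:2 in 850×510: fills the height, so the intermediate becomes 765.00 × 510.00 — a scale of ×0.5667.
The feature scales with it: height 594.71 × 0.5667 ≈ 337.00.

337 px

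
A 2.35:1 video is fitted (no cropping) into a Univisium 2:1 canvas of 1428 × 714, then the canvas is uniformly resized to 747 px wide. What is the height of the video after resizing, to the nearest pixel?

318 px

At 1428×714 the video is width-limited, so height = 1428 / 2.350 ≈ 607.66 px.
The frame scales by 747/1428 = 0.5231; 607.66 × 0.5231 ≈ 317.87 px.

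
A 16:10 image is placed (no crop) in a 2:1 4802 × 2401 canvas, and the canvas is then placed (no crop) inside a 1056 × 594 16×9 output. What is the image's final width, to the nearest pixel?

845 px

Inside the 4802×2401 canvas the image is height-limited at 3841.60 × 2401.00.
2:1 in 1056×594: fills the width, so the intermediate becomes 1056.00 × 528.00 — a scale of ×0.2199.
The image scales with it: width 3841.60 × 0.2199 ≈ 844.80.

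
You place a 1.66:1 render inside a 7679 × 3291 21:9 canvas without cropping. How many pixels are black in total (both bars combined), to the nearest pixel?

7292659 pixels

Since 1.660 < 2.333, the render is height-limited.
The render is 3291 × 1.660 ≈ 5463.0600 px wide.
7679 − 5463.0600 = 2215.9400 px of bars.
Across the 3291-px span: 2215.9400 × 3291 ≈ 7292659 px.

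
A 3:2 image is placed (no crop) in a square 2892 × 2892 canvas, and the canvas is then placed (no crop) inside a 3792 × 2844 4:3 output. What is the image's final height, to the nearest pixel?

1896 px

First fit — 3:2 into 2892×2892 spans the width: 2892.00 × 1928.00.
Second fit — the square canvas into 3792×2844 spans the height: 2844.00 × 2844.00 (×0.9834 from 2892×2892).
Applying the same ×0.9834: 1928.00 → 1896.00.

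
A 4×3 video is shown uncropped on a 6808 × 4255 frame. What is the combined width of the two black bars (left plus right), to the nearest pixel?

1135 px

4×3 is narrower than 16:10, so it spans the full height.
Content width = 4255 × 4/3 ≈ 5673.33 px.
Leftover width: 6808 − 5673.33 = 1134.67 px.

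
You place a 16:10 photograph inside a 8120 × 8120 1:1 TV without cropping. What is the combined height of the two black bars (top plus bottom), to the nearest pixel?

16:10 (1.600) > 1:1 (1.000), so the photograph fills the width.
Content height = 8120 × 10/16 ≈ 5075.00 px.
8120 − 5075.00 = 3045.00 px of bars.

3045 px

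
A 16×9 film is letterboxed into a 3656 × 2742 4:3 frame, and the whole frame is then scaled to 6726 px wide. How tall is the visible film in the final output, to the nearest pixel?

At 3656×2742 the film is width-limited, so height = 3656 × 9/16 ≈ 2056.50 px.
Resizing to 6726 px wide multiplies everything by 1.8397: 2056.50 → 3783.38 px.

3783 px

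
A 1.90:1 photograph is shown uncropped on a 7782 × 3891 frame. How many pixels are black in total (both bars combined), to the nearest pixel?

1513988 pixels

1.90:1 (1.900) < Univisium 2:1 (2.000), so the photograph fills the height.
Content width = 3891 × 1.900 ≈ 7392.9000 px.
7782 − 7392.9000 = 389.1000 px of bars.
Across the 3891-px span: 389.1000 × 3891 ≈ 1513988 px.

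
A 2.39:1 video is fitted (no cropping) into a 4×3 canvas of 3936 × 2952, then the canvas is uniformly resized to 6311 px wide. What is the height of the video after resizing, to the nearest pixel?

At 3936×2952 the video is width-limited, so height = 3936 / 2.390 ≈ 1646.86 px.
The frame scales by 6311/3936 = 1.6034; 1646.86 × 1.6034 ≈ 2640.59 px.

2641 px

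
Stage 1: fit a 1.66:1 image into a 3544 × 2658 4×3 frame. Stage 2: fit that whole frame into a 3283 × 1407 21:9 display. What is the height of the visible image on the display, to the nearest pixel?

1130 px

First fit — 1.66:1 into 3544×2658 spans the width: 3544.00 × 2134.94.
4×3 in 3283×1407: fills the height, so the intermediate becomes 1876.00 × 1407.00 — a scale of ×0.5293.
Applying the same ×0.5293: 2134.94 → 1130.12.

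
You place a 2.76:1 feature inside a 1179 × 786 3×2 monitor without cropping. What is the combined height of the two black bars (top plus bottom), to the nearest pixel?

Since 2.760 > 1.500, the feature is width-limited.
That makes the image 427.17 px tall (1179 / 2.760).
Black = 786 − 427.17 = 358.83 px.

359 px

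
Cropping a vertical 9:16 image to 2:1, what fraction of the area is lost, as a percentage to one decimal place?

71.9%

Going from vertical 9:16 to 2:1 means cutting height while keeping width.
(0.562)/(2.000) ≈ 0.281 of the area survives, leaving 71.88% discarded.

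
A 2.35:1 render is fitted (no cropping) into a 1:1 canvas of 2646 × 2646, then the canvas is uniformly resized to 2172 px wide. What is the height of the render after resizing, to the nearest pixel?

Fitted into 2646×2646, the render spans the width; its height is 2646 / 2.350 ≈ 1125.96 px.
Resizing to 2172 px wide multiplies everything by 0.8209: 1125.96 → 924.26 px.

924 px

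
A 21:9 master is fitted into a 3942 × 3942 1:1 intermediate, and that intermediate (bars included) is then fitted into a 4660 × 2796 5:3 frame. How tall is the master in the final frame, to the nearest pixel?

1198 px

21:9 in 3942×3942: fills the width, so the master is 3942.00 × 1689.43.
The 1:1 canvas is height-limited in 4660×2796, giving 2796.00 × 2796.00; scale factor 0.7093.
The master scales with it: height 1689.43 × 0.7093 ≈ 1198.29.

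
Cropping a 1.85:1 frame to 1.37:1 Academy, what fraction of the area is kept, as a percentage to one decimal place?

74.1%

Going from 1.85:1 to 1.37:1 Academy means cutting width while keeping height.
Area ratio = (1.370)/(1.850) = 74.05% retained.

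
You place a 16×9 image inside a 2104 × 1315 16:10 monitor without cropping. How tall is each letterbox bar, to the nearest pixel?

Since 1.778 > 1.600, the image is width-limited.
Content height = 2104 × 9/16 ≈ 1183.50 px.
Leftover height: 1315 − 1183.50 = 131.50 px → 65.75 each side.

66 px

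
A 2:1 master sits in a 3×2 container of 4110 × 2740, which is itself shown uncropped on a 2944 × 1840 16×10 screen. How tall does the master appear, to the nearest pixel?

First fit — 2:1 into 4110×2740 spans the width: 4110.00 × 2055.00.
Second fit — the 3×2 canvas into 2944×1840 spans the height: 2760.00 × 1840.00 (×0.6715 from 4110×2740).
Applying the same ×0.6715: 2055.00 → 1380.00.

1380 px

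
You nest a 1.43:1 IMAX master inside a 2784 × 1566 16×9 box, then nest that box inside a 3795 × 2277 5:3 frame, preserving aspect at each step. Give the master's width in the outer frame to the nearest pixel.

3053 px

1.43:1 IMAX in 2784×1566: fills the height, so the master is 2239.38 × 1566.00.
Second fit — the 16×9 canvas into 3795×2277 spans the width: 3795.00 × 2134.69 (×1.3631 from 2784×1566).
So the master's width is 2239.38 × 1.3631 ≈ 3052.60.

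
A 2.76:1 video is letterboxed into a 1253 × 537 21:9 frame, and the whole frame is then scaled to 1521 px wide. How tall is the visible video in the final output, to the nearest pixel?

In the 1253×537 frame the video fills the width: height = 1253 / 2.760 ≈ 453.99 px.
The frame scales by 1521/1253 = 1.2139; 453.99 × 1.2139 ≈ 551.09 px.

551 px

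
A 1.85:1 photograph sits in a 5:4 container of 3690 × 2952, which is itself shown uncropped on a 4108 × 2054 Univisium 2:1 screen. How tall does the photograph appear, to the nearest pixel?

1388 px

First fit — 1.85:1 into 3690×2952 spans the width: 3690.00 × 1994.59.
Second fit — the 5:4 canvas into 4108×2054 spans the height: 2567.50 × 2054.00 (×0.6958 from 3690×2952).
So the photograph's height is 1994.59 × 0.6958 ≈ 1387.84.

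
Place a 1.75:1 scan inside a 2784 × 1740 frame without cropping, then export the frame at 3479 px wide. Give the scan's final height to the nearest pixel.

At 2784×1740 the scan is width-limited, so height = 2784 / 1.750 ≈ 1590.86 px.
Scaling 2784 → 3479 is ×1.2496, so the height becomes 1590.86 × 1.2496 ≈ 1988.00 px.

1988 px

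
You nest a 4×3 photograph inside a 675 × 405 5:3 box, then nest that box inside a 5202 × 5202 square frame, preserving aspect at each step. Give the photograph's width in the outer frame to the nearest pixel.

4×3 in 675×405: fills the height, so the photograph is 540.00 × 405.00.
Second fit — the 5:3 canvas into 5202×5202 spans the width: 5202.00 × 3121.20 (×7.7067 from 675×405).
The photograph scales with it: width 540.00 × 7.7067 ≈ 4161.60.

4162 px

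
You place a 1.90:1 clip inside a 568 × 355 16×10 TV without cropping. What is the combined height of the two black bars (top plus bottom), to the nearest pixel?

1.90:1 is wider than 16×10, so it spans the full width.
The clip is 568 / 1.900 ≈ 298.95 px tall.
Black = 355 − 298.95 = 56.05 px.

56 px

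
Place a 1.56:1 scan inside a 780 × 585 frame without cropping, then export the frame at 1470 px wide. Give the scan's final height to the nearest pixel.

In the 780×585 frame the scan fills the width: height = 780 / 1.560 ≈ 500.00 px.
Resizing to 1470 px wide multiplies everything by 1.8846: 500.00 → 942.31 px.

942 px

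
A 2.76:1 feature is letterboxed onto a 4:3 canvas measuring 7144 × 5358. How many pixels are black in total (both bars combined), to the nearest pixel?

19785981 pixels

2.76:1 is wider than 4:3, so it spans the full width.
The feature is 7144 / 2.760 ≈ 2588.4058 px tall.
5358 − 2588.4058 = 2769.5942 px of bars.
Bar area = 2769.5942 × 7144 ≈ 19785981 px.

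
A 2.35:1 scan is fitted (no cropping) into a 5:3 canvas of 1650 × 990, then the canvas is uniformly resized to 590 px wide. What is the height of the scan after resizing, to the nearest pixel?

251 px

At 1650×990 the scan is width-limited, so height = 1650 / 2.350 ≈ 702.13 px.
The frame scales by 590/1650 = 0.3576; 702.13 × 0.3576 ≈ 251.06 px.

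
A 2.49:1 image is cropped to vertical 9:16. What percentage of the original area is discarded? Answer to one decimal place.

Going from 2.49:1 to vertical 9:16 means cutting width while keeping height.
Fraction kept = (0.562)/(2.490) ≈ 22.59%, so 77.41% is lost.

77.4%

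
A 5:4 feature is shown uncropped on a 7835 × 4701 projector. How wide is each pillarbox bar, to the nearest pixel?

979 px

Since 1.250 < 1.667, the feature is height-limited.
That makes the image 5876.25 px wide (4701 × 5/4).
Leftover width: 7835 − 5876.25 = 1958.75 px → 979.38 each side.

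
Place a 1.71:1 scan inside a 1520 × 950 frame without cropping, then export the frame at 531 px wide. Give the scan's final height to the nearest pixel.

311 px

Fitted into 1520×950, the scan spans the width; its height is 1520 / 1.710 ≈ 888.89 px.
Resizing to 531 px wide multiplies everything by 0.3493: 888.89 → 310.53 px.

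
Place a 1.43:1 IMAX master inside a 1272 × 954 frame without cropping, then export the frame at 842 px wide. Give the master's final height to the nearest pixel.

In the 1272×954 frame the master fills the width: height = 1272 / 1.430 ≈ 889.51 px.
The frame scales by 842/1272 = 0.6619; 889.51 × 0.6619 ≈ 588.81 px.

589 px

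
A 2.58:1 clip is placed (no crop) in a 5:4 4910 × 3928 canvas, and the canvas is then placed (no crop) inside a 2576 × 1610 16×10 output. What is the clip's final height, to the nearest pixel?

Inside the 4910×3928 canvas the clip is width-limited at 4910.00 × 1903.10.
Second fit — the 5:4 canvas into 2576×1610 spans the height: 2012.50 × 1610.00 (×0.4099 from 4910×3928).
The clip scales with it: height 1903.10 × 0.4099 ≈ 780.04.

780 px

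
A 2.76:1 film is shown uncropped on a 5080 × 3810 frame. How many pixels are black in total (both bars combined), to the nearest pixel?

2.76:1 is wider than 4:3, so it spans the full width.
Content height = 5080 / 2.760 ≈ 1840.5797 px.
3810 − 1840.5797 = 1969.4203 px of bars.
Across the 5080-px span: 1969.4203 × 5080 ≈ 10004655 px.

10004655 pixels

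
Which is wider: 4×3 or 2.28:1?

4×3 = 1.333 and 2.28; 2.28 > 1.333.

2.28:1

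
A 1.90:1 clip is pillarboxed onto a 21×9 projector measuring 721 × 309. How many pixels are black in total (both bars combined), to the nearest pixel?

41375 pixels

1.90:1 (1.900) < 21×9 (2.333), so the clip fills the height.
That makes the image 587.1000 px wide (309 × 1.900).
721 − 587.1000 = 133.9000 px of bars.
Bar area = 133.9000 × 309 ≈ 41375 px.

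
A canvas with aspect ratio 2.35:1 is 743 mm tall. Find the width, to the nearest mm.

743 × 2.350 = 1746.05.

1746 mm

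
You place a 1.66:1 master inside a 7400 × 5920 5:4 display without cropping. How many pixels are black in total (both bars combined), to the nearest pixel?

10820048 pixels

1.66:1 is wider than 5:4, so it spans the full width.
That makes the image 4457.8313 px tall (7400 / 1.660).
Leftover height: 5920 − 4457.8313 = 1462.1687 px.
Bar area = 1462.1687 × 7400 ≈ 10820048 px.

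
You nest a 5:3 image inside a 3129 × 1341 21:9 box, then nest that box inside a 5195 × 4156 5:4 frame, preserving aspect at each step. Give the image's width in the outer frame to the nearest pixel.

3711 px

First fit — 5:3 into 3129×1341 spans the height: 2235.00 × 1341.00.
Second fit — the 21:9 canvas into 5195×4156 spans the width: 5195.00 × 2226.43 (×1.6603 from 3129×1341).
So the image's width is 2235.00 × 1.6603 ≈ 3710.71.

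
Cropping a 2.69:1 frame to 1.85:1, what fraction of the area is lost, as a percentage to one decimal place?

31.2%

The height stays; only width is cut (since 1.85:1 is narrower than 2.69:1).
Area ratio = (1.850)/(2.690) = 68.77%; the remaining 31.23% is cropped out.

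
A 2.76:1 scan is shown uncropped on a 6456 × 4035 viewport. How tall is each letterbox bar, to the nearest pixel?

2.76:1 (2.760) > 16×10 (1.600), so the scan fills the width.
That makes the image 2339.13 px tall (6456 / 2.760).
4035 − 2339.13 = 1695.87 px of bars (847.93 each).

848 px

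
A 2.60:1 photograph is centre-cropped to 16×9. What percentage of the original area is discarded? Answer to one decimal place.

16×9 is narrower than 2.60:1, so the crop keeps the full height and trims the width.
Fraction kept = (1.778)/(2.600) ≈ 68.38%, so 31.62% is lost.

31.6%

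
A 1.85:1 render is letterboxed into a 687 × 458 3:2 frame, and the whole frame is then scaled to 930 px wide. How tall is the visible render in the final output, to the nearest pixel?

Fitted into 687×458, the render spans the width; its height is 687 / 1.850 ≈ 371.35 px.
Resizing to 930 px wide multiplies everything by 1.3537: 371.35 → 502.70 px.

503 px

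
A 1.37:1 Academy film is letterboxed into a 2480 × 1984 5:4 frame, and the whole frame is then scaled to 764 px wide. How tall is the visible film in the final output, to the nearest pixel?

558 px

In the 2480×1984 frame the film fills the width: height = 2480 / 1.370 ≈ 1810.22 px.
The frame scales by 764/2480 = 0.3081; 1810.22 × 0.3081 ≈ 557.66 px.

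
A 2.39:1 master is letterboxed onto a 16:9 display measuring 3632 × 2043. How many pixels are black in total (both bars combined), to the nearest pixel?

2.39:1 is wider than 16:9, so it spans the full width.
That makes the image 1519.6653 px tall (3632 / 2.390).
Leftover height: 2043 − 1519.6653 = 523.3347 px.
Bar area = 523.3347 × 3632 ≈ 1900752 px.

1900752 pixels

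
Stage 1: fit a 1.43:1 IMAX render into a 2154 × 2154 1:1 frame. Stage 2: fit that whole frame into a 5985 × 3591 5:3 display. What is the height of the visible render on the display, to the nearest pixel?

2511 px

Inside the 2154×2154 canvas the render is width-limited at 2154.00 × 1506.29.
1:1 in 5985×3591: fills the height, so the intermediate becomes 3591.00 × 3591.00 — a scale of ×1.6671.
Applying the same ×1.6671: 1506.29 → 2511.19.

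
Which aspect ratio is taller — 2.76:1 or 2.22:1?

2.22:1

2.76 and 2.22; 2.76 > 2.22. The smaller width-to-height ratio is the taller frame.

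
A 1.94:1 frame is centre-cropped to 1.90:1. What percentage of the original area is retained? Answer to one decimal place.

The height stays; only width is cut (since 1.90:1 is narrower than 1.94:1).
Area ratio = (1.900)/(1.940) = 97.94% retained.

97.9%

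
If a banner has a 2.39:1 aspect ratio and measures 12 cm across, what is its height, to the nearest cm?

At 2.39:1, 12 / 2.390 ≈ 5.02.

5 cm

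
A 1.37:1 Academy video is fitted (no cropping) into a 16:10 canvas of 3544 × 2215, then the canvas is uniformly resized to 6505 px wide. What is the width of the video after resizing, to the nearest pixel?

5570 px

Fitted into 3544×2215, the video spans the height; its width is 2215 × 1.370 ≈ 3034.55 px.
The frame scales by 6505/3544 = 1.8355; 3034.55 × 1.8355 ≈ 5569.91 px.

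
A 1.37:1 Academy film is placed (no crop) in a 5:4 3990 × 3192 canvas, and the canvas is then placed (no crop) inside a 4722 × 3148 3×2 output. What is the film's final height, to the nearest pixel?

Inside the 3990×3192 canvas the film is width-limited at 3990.00 × 2912.41.
5:4 in 4722×3148: fills the height, so the intermediate becomes 3935.00 × 3148.00 — a scale of ×0.9862.
So the film's height is 2912.41 × 0.9862 ≈ 2872.26.

2872 px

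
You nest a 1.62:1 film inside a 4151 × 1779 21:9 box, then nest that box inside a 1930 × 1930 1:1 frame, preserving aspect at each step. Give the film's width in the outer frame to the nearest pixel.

First fit — 1.62:1 into 4151×1779 spans the height: 2881.98 × 1779.00.
The 21:9 canvas is width-limited in 1930×1930, giving 1930.00 × 827.14; scale factor 0.4649.
Applying the same ×0.4649: 2881.98 → 1339.97.

1340 px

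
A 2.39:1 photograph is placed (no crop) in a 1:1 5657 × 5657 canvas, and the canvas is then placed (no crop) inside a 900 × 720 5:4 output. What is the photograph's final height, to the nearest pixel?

First fit — 2.39:1 into 5657×5657 spans the width: 5657.00 × 2366.95.
1:1 in 900×720: fills the height, so the intermediate becomes 720.00 × 720.00 — a scale of ×0.1273.
Applying the same ×0.1273: 2366.95 → 301.26.

301 px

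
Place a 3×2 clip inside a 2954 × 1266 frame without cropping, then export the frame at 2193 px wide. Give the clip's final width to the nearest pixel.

In the 2954×1266 frame the clip fills the height: width = 1266 × 3/2 ≈ 1899.00 px.
Resizing to 2193 px wide multiplies everything by 0.7424: 1899.00 → 1409.79 px.

1410 px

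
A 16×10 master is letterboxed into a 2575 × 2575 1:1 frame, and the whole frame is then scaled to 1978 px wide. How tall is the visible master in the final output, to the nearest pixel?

1236 px

Fitted into 2575×2575, the master spans the width; its height is 2575 × 10/16 ≈ 1609.38 px.
The frame scales by 1978/2575 = 0.7682; 1609.38 × 0.7682 ≈ 1236.25 px.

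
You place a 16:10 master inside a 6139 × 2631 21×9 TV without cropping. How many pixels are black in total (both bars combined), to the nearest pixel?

Since 1.600 < 2.333, the master is height-limited.
The master is 2631 × 16/10 ≈ 4209.6000 px wide.
Leftover width: 6139 − 4209.6000 = 1929.4000 px.
That's 1929.4000 × 2631 ≈ 5076251 black pixels.

5076251 pixels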